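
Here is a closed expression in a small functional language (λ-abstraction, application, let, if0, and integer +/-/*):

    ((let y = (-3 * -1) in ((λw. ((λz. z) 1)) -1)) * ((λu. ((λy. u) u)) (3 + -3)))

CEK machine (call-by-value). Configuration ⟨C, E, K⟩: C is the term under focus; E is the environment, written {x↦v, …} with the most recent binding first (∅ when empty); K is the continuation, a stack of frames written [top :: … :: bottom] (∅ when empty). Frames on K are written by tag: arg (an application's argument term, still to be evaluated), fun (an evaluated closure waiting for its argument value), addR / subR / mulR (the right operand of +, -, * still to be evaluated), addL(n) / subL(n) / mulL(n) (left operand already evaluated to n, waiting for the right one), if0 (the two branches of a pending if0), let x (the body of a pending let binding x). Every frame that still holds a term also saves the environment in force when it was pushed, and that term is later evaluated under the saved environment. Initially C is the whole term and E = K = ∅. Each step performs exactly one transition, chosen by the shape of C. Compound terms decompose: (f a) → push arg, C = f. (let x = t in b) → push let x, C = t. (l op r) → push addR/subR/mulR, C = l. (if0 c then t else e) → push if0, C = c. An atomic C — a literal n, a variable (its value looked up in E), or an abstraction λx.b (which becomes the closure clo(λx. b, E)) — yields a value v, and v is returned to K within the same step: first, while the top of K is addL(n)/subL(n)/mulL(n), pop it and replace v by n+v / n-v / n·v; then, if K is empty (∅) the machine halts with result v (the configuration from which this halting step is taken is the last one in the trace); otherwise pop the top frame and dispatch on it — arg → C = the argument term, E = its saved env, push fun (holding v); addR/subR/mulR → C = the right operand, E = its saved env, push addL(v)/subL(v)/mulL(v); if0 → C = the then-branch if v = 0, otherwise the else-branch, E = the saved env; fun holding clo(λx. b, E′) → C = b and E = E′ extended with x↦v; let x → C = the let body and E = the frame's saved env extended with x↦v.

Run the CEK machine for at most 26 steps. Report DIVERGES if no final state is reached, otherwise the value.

step 0: ⟨C=((let y = (-3 * -1) in ((λw. ((λz. z) 1)) -1)) * ((λu. ((λy. u) u)) (3 + -3))); E=∅; K=∅⟩
step 1: ⟨C=(let y = (-3 * -1) in ((λw. ((λz. z) 1)) -1)); E=∅; K=[mulR]⟩
step 2: ⟨C=(-3 * -1); E=∅; K=[let y :: mulR]⟩
step 3: ⟨C=-3; E=∅; K=[mulR :: let y :: mulR]⟩
step 4: ⟨C=-1; E=∅; K=[mulL(-3) :: let y :: mulR]⟩
step 5: ⟨C=((λw. ((λz. z) 1)) -1); E={y↦3}; K=[mulR]⟩
step 6: ⟨C=(λw. ((λz. z) 1)); E={y↦3}; K=[arg :: mulR]⟩
step 7: ⟨C=-1; E={y↦3}; K=[fun :: mulR]⟩
step 8: ⟨C=((λz. z) 1); E={w↦-1, y↦3}; K=[mulR]⟩
step 9: ⟨C=(λz. z); E={w↦-1, y↦3}; K=[arg :: mulR]⟩
step 10: ⟨C=1; E={w↦-1, y↦3}; K=[fun :: mulR]⟩
step 11: ⟨C=z; E={z↦1, w↦-1, y↦3}; K=[mulR]⟩
step 12: ⟨C=((λu. ((λy. u) u)) (3 + -3)); E=∅; K=[mulL(1)]⟩
step 13: ⟨C=(λu. ((λy. u) u)); E=∅; K=[arg :: mulL(1)]⟩
step 14: ⟨C=(3 + -3); E=∅; K=[fun :: mulL(1)]⟩
step 15: ⟨C=3; E=∅; K=[addR :: fun :: mulL(1)]⟩
step 16: ⟨C=-3; E=∅; K=[addL(3) :: fun :: mulL(1)]⟩
step 17: ⟨C=((λy. u) u); E={u↦0}; K=[mulL(1)]⟩
step 18: ⟨C=(λy. u); E={u↦0}; K=[arg :: mulL(1)]⟩
step 19: ⟨C=u; E={u↦0}; K=[fun :: mulL(1)]⟩
step 20: ⟨C=u; E={y↦0, u↦0}; K=[mulL(1)]⟩
→ final value 0

Answer: 0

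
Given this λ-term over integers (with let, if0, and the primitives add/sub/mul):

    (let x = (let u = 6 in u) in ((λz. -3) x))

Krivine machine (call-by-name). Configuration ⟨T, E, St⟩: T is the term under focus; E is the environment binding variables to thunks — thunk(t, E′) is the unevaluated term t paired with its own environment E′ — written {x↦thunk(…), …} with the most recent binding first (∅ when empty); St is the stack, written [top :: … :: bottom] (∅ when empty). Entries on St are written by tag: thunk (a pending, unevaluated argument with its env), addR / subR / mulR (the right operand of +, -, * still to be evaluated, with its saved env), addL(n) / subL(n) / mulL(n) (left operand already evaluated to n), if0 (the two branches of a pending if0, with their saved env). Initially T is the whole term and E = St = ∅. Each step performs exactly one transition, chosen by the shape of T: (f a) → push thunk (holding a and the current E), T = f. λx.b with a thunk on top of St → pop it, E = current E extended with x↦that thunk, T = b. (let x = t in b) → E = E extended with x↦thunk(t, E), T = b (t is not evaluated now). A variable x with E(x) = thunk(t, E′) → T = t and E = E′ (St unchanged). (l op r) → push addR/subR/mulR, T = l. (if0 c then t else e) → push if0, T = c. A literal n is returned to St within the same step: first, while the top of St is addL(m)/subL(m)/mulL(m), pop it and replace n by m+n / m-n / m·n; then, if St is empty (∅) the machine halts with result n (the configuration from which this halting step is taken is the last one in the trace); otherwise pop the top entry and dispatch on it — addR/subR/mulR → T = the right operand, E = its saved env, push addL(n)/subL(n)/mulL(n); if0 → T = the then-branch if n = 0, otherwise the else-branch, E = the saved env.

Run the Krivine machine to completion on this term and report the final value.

Answer: -3

Derivation:
step 0: [T=(let x = (let u = 6 in u) in ((λz. -3) x)) | E=∅ | St=∅]
step 1: [T=((λz. -3) x) | E={x↦thunk((let u = 6 in u), ∅)} | St=∅]
step 2: [T=(λz. -3) | E={x↦thunk((let u = 6 in u), ∅)} | St=[thunk]]
step 3: [T=-3 | E={z↦thunk(x, {x↦thunk((let u = 6 in u), ∅)}), x↦thunk((let u = 6 in u), ∅)} | St=∅]
→ final value -3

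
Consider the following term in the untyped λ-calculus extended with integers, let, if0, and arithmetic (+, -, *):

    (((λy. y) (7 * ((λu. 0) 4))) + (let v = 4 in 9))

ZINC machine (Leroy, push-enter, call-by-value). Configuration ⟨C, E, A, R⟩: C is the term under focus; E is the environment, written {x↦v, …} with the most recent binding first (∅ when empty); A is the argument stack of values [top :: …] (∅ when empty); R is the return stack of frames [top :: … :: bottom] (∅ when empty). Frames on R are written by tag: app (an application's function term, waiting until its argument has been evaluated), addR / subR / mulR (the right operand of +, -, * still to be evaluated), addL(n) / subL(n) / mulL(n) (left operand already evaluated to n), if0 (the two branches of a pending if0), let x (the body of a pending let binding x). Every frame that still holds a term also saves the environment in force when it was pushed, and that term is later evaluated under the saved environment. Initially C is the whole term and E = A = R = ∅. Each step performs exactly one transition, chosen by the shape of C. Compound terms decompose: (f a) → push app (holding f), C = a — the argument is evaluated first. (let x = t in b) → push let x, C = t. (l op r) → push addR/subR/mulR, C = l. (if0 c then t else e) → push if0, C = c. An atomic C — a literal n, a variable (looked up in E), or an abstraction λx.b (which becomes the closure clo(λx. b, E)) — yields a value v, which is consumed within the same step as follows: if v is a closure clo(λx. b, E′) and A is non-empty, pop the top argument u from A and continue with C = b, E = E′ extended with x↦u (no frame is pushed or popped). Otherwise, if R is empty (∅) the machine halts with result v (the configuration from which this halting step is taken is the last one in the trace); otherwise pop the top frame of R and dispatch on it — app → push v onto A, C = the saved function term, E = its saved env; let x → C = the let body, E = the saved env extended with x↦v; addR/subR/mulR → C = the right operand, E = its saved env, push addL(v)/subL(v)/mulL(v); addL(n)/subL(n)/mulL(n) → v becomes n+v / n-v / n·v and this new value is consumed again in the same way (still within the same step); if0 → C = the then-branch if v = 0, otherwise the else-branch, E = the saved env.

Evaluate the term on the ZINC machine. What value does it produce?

step 0: <C=(((λy. y) (7 * ((λu. 0) 4))) + (let v = 4 in 9)), E=∅, A=∅, R=∅>
step 1: <C=((λy. y) (7 * ((λu. 0) 4))), E=∅, A=∅, R=[addR]>
step 2: <C=(7 * ((λu. 0) 4)), E=∅, A=∅, R=[app :: addR]>
step 3: <C=7, E=∅, A=∅, R=[mulR :: app :: addR]>
step 4: <C=((λu. 0) 4), E=∅, A=∅, R=[mulL(7) :: app :: addR]>
step 5: <C=4, E=∅, A=∅, R=[app :: mulL(7) :: app :: addR]>
step 6: <C=(λu. 0), E=∅, A=[4], R=[mulL(7) :: app :: addR]>
step 7: <C=0, E={u↦4}, A=∅, R=[mulL(7) :: app :: addR]>
step 8: <C=(λy. y), E=∅, A=[0], R=[addR]>
step 9: <C=y, E={y↦0}, A=∅, R=[addR]>
step 10: <C=(let v = 4 in 9), E=∅, A=∅, R=[addL(0)]>
step 11: <C=4, E=∅, A=∅, R=[let v :: addL(0)]>
step 12: <C=9, E={v↦4}, A=∅, R=[addL(0)]>
→ final value 9

Answer: 9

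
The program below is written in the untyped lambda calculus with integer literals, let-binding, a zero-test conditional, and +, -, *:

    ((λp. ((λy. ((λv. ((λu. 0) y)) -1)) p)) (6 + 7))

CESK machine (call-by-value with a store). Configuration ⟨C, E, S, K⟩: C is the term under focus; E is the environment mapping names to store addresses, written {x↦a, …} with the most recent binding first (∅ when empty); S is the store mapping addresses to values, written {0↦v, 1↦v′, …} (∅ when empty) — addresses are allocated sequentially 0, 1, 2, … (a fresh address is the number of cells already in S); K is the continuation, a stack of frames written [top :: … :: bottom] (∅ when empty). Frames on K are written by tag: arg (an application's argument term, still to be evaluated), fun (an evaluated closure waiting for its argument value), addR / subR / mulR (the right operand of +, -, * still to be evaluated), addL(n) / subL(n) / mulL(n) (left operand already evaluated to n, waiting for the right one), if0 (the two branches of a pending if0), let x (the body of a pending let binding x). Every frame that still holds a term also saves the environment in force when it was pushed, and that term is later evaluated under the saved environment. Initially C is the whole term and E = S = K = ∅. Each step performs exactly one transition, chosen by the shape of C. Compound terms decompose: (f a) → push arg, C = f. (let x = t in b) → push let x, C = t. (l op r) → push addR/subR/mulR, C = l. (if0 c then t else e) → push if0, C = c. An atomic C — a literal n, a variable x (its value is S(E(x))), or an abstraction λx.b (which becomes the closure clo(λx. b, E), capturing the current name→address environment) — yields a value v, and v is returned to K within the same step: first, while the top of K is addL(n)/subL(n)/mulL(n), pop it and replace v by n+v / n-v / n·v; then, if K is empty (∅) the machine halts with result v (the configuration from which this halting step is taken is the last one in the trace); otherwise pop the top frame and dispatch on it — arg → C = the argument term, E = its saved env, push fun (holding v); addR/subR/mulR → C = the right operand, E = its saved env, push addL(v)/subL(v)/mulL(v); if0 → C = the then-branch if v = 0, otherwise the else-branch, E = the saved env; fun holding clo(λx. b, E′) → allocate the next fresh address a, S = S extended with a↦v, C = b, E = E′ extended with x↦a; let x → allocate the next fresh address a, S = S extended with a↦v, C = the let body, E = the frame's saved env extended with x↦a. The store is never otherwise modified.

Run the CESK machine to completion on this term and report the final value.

step 0: ⟨C=((λp. ((λy. ((λv. ((λu. 0) y)) -1)) p)) (6 + 7)); E=∅; S=∅; K=∅⟩
step 1: ⟨C=(λp. ((λy. ((λv. ((λu. 0) y)) -1)) p)); E=∅; S=∅; K=[arg]⟩
step 2: ⟨C=(6 + 7); E=∅; S=∅; K=[fun]⟩
step 3: ⟨C=6; E=∅; S=∅; K=[addR :: fun]⟩
step 4: ⟨C=7; E=∅; S=∅; K=[addL(6) :: fun]⟩
step 5: ⟨C=((λy. ((λv. ((λu. 0) y)) -1)) p); E={p↦0}; S={0↦13}; K=∅⟩
step 6: ⟨C=(λy. ((λv. ((λu. 0) y)) -1)); E={p↦0}; S={0↦13}; K=[arg]⟩
step 7: ⟨C=p; E={p↦0}; S={0↦13}; K=[fun]⟩
step 8: ⟨C=((λv. ((λu. 0) y)) -1); E={y↦1, p↦0}; S={0↦13, 1↦13}; K=∅⟩
step 9: ⟨C=(λv. ((λu. 0) y)); E={y↦1, p↦0}; S={0↦13, 1↦13}; K=[arg]⟩
step 10: ⟨C=-1; E={y↦1, p↦0}; S={0↦13, 1↦13}; K=[fun]⟩
step 11: ⟨C=((λu. 0) y); E={v↦2, y↦1, p↦0}; S={0↦13, 1↦13, 2↦-1}; K=∅⟩
step 12: ⟨C=(λu. 0); E={v↦2, y↦1, p↦0}; S={0↦13, 1↦13, 2↦-1}; K=[arg]⟩
step 13: ⟨C=y; E={v↦2, y↦1, p↦0}; S={0↦13, 1↦13, 2↦-1}; K=[fun]⟩
step 14: ⟨C=0; E={u↦3, v↦2, y↦1, p↦0}; S={0↦13, 1↦13, 2↦-1, 3↦13}; K=∅⟩
→ final value 0

Answer: 0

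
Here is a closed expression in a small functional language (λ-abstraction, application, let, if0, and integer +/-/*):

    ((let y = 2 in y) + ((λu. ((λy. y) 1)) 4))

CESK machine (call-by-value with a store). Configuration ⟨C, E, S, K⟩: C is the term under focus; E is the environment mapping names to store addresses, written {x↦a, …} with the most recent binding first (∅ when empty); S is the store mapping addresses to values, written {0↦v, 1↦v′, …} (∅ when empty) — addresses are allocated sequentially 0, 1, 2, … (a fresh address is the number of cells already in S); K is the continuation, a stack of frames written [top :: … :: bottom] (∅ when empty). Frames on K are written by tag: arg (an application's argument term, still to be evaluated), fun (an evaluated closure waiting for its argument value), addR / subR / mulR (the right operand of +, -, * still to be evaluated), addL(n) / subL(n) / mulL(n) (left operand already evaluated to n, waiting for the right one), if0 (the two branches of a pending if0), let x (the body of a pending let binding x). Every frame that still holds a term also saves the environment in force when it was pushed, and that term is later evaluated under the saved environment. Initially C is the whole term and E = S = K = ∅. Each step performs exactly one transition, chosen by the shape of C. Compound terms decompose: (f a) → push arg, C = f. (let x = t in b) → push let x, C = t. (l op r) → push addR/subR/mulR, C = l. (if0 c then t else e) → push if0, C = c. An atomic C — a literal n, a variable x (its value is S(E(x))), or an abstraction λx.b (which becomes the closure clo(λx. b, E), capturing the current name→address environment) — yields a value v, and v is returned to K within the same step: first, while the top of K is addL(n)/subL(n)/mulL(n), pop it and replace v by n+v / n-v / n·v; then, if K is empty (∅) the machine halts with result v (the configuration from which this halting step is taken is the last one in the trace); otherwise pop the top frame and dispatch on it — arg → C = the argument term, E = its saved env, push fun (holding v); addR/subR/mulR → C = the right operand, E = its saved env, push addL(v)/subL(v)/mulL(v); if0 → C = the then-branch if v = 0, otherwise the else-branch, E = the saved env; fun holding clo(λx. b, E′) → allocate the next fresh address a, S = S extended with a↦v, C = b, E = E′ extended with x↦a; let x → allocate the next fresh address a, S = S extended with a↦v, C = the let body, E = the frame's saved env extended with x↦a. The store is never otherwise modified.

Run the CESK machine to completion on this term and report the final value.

step 0: <C=((let y = 2 in y) + ((λu. ((λy. y) 1)) 4)), E=∅, S=∅, K=∅>
step 1: <C=(let y = 2 in y), E=∅, S=∅, K=[addR]>
step 2: <C=2, E=∅, S=∅, K=[let y :: addR]>
step 3: <C=y, E={y↦0}, S={0↦2}, K=[addR]>
step 4: <C=((λu. ((λy. y) 1)) 4), E=∅, S={0↦2}, K=[addL(2)]>
step 5: <C=(λu. ((λy. y) 1)), E=∅, S={0↦2}, K=[arg :: addL(2)]>
step 6: <C=4, E=∅, S={0↦2}, K=[fun :: addL(2)]>
step 7: <C=((λy. y) 1), E={u↦1}, S={0↦2, 1↦4}, K=[addL(2)]>
step 8: <C=(λy. y), E={u↦1}, S={0↦2, 1↦4}, K=[arg :: addL(2)]>
step 9: <C=1, E={u↦1}, S={0↦2, 1↦4}, K=[fun :: addL(2)]>
step 10: <C=y, E={y↦2, u↦1}, S={0↦2, 1↦4, 2↦1}, K=[addL(2)]>
→ final value 3

Answer: 3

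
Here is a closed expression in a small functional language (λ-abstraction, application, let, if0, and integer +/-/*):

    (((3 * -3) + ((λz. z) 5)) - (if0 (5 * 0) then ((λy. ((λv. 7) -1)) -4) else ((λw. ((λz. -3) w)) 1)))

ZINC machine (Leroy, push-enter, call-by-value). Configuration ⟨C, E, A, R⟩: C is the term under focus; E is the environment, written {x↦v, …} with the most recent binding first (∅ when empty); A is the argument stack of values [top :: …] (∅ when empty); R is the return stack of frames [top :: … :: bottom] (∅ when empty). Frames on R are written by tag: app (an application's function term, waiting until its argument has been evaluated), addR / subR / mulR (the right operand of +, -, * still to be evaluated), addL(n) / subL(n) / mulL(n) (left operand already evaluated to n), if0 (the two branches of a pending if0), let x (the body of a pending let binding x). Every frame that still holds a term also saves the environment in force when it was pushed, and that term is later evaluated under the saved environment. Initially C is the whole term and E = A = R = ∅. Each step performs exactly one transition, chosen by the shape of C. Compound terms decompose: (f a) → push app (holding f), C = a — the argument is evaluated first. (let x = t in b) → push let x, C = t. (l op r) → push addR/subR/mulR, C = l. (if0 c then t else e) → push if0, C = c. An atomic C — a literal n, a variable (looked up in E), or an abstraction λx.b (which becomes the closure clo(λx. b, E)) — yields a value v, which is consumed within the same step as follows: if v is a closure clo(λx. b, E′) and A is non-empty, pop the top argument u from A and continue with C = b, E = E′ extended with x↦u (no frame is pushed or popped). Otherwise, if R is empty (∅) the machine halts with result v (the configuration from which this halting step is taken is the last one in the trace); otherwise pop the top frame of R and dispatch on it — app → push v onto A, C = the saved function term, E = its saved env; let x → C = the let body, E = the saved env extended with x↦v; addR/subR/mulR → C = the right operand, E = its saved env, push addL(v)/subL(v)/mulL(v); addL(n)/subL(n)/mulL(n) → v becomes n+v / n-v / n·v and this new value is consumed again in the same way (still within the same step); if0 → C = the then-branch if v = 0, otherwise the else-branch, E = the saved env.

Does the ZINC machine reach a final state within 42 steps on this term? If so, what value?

0. [C=(((3 * -3) + ((λz. z) 5)) - (if0 (5 * 0) then ((λy. ((λv. 7) -1)) -4) else ((λw. ((λz. -3) w)) 1))) | E=∅ | A=∅ | R=∅]
1. [C=((3 * -3) + ((λz. z) 5)) | E=∅ | A=∅ | R=[subR]]
2. [C=(3 * -3) | E=∅ | A=∅ | R=[addR :: subR]]
3. [C=3 | E=∅ | A=∅ | R=[mulR :: addR :: subR]]
4. [C=-3 | E=∅ | A=∅ | R=[mulL(3) :: addR :: subR]]
5. [C=((λz. z) 5) | E=∅ | A=∅ | R=[addL(-9) :: subR]]
6. [C=5 | E=∅ | A=∅ | R=[app :: addL(-9) :: subR]]
7. [C=(λz. z) | E=∅ | A=[5] | R=[addL(-9) :: subR]]
8. [C=z | E={z↦5} | A=∅ | R=[addL(-9) :: subR]]
9. [C=(if0 (5 * 0) then ((λy. ((λv. 7) -1)) -4) else ((λw. ((λz. -3) w)) 1)) | E=∅ | A=∅ | R=[subL(-4)]]
10. [C=(5 * 0) | E=∅ | A=∅ | R=[if0 :: subL(-4)]]
11. [C=5 | E=∅ | A=∅ | R=[mulR :: if0 :: subL(-4)]]
12. [C=0 | E=∅ | A=∅ | R=[mulL(5) :: if0 :: subL(-4)]]
13. [C=((λy. ((λv. 7) -1)) -4) | E=∅ | A=∅ | R=[subL(-4)]]
14. [C=-4 | E=∅ | A=∅ | R=[app :: subL(-4)]]
15. [C=(λy. ((λv. 7) -1)) | E=∅ | A=[-4] | R=[subL(-4)]]
16. [C=((λv. 7) -1) | E={y↦-4} | A=∅ | R=[subL(-4)]]
17. [C=-1 | E={y↦-4} | A=∅ | R=[app :: subL(-4)]]
18. [C=(λv. 7) | E={y↦-4} | A=[-1] | R=[subL(-4)]]
19. [C=7 | E={v↦-1, y↦-4} | A=∅ | R=[subL(-4)]]
→ final value -11

Answer: -11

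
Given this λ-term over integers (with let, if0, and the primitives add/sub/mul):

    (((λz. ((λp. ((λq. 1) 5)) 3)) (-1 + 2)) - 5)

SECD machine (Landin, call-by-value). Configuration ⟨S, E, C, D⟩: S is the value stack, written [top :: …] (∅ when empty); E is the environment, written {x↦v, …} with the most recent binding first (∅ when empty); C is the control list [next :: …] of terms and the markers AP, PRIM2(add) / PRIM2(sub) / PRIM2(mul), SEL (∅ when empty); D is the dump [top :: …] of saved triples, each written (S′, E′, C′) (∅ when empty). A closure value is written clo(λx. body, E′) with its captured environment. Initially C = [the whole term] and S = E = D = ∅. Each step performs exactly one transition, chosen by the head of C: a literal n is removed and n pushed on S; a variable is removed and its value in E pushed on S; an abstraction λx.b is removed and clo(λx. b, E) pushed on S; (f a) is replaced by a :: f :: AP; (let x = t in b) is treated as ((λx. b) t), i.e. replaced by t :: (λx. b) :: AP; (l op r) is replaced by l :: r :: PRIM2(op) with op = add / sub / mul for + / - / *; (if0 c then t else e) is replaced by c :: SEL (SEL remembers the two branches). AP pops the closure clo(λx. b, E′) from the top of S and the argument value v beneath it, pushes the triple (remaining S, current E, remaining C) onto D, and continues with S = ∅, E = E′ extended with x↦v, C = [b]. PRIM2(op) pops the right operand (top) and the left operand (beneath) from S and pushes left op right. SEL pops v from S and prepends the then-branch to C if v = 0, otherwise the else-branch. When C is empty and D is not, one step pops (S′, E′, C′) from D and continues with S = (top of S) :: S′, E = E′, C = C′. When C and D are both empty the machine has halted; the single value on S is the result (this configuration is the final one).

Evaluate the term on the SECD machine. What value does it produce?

Answer: -4

Derivation:
t=0: [S=∅ | E=∅ | C=[(((λz. ((λp. ((λq. 1) 5)) 3)) (-1 + 2)) - 5)] | D=∅]
t=1: [S=∅ | E=∅ | C=[((λz. ((λp. ((λq. 1) 5)) 3)) (-1 + 2)) :: 5 :: PRIM2(sub)] | D=∅]
t=2: [S=∅ | E=∅ | C=[(-1 + 2) :: (λz. ((λp. ((λq. 1) 5)) 3)) :: AP :: 5 :: PRIM2(sub)] | D=∅]
t=3: [S=∅ | E=∅ | C=[-1 :: 2 :: PRIM2(add) :: (λz. ((λp. ((λq. 1) 5)) 3)) :: AP :: 5 :: PRIM2(sub)] | D=∅]
t=4: [S=[-1] | E=∅ | C=[2 :: PRIM2(add) :: (λz. ((λp. ((λq. 1) 5)) 3)) :: AP :: 5 :: PRIM2(sub)] | D=∅]
t=5: [S=[2 :: -1] | E=∅ | C=[PRIM2(add) :: (λz. ((λp. ((λq. 1) 5)) 3)) :: AP :: 5 :: PRIM2(sub)] | D=∅]
t=6: [S=[1] | E=∅ | C=[(λz. ((λp. ((λq. 1) 5)) 3)) :: AP :: 5 :: PRIM2(sub)] | D=∅]
t=7: [S=[clo(λz. ((λp. ((λq. 1) 5)) 3), ∅) :: 1] | E=∅ | C=[AP :: 5 :: PRIM2(sub)] | D=∅]
t=8: [S=∅ | E={z↦1} | C=[((λp. ((λq. 1) 5)) 3)] | D=[(∅, ∅, [5 :: PRIM2(sub)])]]
t=9: [S=∅ | E={z↦1} | C=[3 :: (λp. ((λq. 1) 5)) :: AP] | D=[(∅, ∅, [5 :: PRIM2(sub)])]]
t=10: [S=[3] | E={z↦1} | C=[(λp. ((λq. 1) 5)) :: AP] | D=[(∅, ∅, [5 :: PRIM2(sub)])]]
t=11: [S=[clo(λp. ((λq. 1) 5), {z↦1}) :: 3] | E={z↦1} | C=[AP] | D=[(∅, ∅, [5 :: PRIM2(sub)])]]
t=12: [S=∅ | E={p↦3, z↦1} | C=[((λq. 1) 5)] | D=[(∅, {z↦1}, ∅) :: (∅, ∅, [5 :: PRIM2(sub)])]]
t=13: [S=∅ | E={p↦3, z↦1} | C=[5 :: (λq. 1) :: AP] | D=[(∅, {z↦1}, ∅) :: (∅, ∅, [5 :: PRIM2(sub)])]]
t=14: [S=[5] | E={p↦3, z↦1} | C=[(λq. 1) :: AP] | D=[(∅, {z↦1}, ∅) :: (∅, ∅, [5 :: PRIM2(sub)])]]
t=15: [S=[clo(λq. 1, {p↦3, z↦1}) :: 5] | E={p↦3, z↦1} | C=[AP] | D=[(∅, {z↦1}, ∅) :: (∅, ∅, [5 :: PRIM2(sub)])]]
t=16: [S=∅ | E={q↦5, p↦3, z↦1} | C=[1] | D=[(∅, {p↦3, z↦1}, ∅) :: (∅, {z↦1}, ∅) :: (∅, ∅, [5 :: PRIM2(sub)])]]
t=17: [S=[1] | E={q↦5, p↦3, z↦1} | C=∅ | D=[(∅, {p↦3, z↦1}, ∅) :: (∅, {z↦1}, ∅) :: (∅, ∅, [5 :: PRIM2(sub)])]]
t=18: [S=[1] | E={p↦3, z↦1} | C=∅ | D=[(∅, {z↦1}, ∅) :: (∅, ∅, [5 :: PRIM2(sub)])]]
t=19: [S=[1] | E={z↦1} | C=∅ | D=[(∅, ∅, [5 :: PRIM2(sub)])]]
t=20: [S=[1] | E=∅ | C=[5 :: PRIM2(sub)] | D=∅]
t=21: [S=[5 :: 1] | E=∅ | C=[PRIM2(sub)] | D=∅]
t=22: [S=[-4] | E=∅ | C=∅ | D=∅]
→ final value -4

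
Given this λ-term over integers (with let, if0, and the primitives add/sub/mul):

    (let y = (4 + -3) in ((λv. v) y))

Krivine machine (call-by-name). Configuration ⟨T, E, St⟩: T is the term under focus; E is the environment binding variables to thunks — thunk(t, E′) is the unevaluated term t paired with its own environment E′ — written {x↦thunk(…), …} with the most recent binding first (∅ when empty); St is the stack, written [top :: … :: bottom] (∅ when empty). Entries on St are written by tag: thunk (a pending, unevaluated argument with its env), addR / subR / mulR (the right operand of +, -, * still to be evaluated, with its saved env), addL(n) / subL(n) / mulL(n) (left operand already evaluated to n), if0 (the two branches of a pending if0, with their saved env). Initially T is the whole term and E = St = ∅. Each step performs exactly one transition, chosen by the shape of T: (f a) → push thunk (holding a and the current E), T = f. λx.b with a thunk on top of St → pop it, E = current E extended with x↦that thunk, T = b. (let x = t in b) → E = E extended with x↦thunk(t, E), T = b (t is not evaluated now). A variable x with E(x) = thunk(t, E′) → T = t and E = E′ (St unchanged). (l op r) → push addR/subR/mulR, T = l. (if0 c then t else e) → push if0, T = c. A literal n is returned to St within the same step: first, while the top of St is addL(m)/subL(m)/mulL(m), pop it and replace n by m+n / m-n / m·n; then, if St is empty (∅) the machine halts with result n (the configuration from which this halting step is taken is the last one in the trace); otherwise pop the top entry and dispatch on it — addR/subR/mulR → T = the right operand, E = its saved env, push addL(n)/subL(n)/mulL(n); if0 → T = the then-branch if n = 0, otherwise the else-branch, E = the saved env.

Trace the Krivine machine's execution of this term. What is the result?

step 0: [T=(let y = (4 + -3) in ((λv. v) y)) | E=∅ | St=∅]
step 1: [T=((λv. v) y) | E={y↦thunk((4 + -3), ∅)} | St=∅]
step 2: [T=(λv. v) | E={y↦thunk((4 + -3), ∅)} | St=[thunk]]
step 3: [T=v | E={v↦thunk(y, {y↦thunk((4 + -3), ∅)}), y↦thunk((4 + -3), ∅)} | St=∅]
step 4: [T=y | E={y↦thunk((4 + -3), ∅)} | St=∅]
step 5: [T=(4 + -3) | E=∅ | St=∅]
step 6: [T=4 | E=∅ | St=[addR]]
step 7: [T=-3 | E=∅ | St=[addL(4)]]
→ final value 1

Answer: 1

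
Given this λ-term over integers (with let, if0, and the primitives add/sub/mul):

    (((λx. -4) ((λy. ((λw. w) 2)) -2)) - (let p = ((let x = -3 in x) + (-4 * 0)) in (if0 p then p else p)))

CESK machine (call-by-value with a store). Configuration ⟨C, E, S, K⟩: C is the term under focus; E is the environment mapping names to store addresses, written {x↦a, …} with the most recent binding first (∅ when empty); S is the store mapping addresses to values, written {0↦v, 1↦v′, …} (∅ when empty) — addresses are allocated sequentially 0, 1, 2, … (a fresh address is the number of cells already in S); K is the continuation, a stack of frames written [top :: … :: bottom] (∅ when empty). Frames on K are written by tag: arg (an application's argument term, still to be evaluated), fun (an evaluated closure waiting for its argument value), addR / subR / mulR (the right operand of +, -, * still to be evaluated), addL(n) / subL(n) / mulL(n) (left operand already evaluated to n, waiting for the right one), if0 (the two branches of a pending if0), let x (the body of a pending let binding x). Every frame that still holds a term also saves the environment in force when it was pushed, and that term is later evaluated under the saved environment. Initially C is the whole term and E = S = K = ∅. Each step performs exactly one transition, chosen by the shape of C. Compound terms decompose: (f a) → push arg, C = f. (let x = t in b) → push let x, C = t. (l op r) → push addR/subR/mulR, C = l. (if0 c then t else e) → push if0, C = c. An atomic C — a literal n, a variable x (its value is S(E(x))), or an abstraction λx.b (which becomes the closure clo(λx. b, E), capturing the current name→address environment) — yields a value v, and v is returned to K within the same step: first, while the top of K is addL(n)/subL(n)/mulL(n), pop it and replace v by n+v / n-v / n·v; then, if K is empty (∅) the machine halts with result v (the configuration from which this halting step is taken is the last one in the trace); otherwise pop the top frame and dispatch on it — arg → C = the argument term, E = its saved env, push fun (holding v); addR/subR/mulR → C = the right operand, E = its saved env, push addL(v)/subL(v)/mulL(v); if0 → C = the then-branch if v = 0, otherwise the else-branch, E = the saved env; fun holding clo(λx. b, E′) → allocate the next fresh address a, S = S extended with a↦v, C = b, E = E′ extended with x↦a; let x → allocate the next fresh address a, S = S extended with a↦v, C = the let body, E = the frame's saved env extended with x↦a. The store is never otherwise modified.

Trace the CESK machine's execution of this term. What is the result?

t=0: ⟨C=(((λx. -4) ((λy. ((λw. w) 2)) -2)) - (let p = ((let x = -3 in x) + (-4 * 0)) in (if0 p then p else p))); E=∅; S=∅; K=∅⟩
t=1: ⟨C=((λx. -4) ((λy. ((λw. w) 2)) -2)); E=∅; S=∅; K=[subR]⟩
t=2: ⟨C=(λx. -4); E=∅; S=∅; K=[arg :: subR]⟩
t=3: ⟨C=((λy. ((λw. w) 2)) -2); E=∅; S=∅; K=[fun :: subR]⟩
t=4: ⟨C=(λy. ((λw. w) 2)); E=∅; S=∅; K=[arg :: fun :: subR]⟩
t=5: ⟨C=-2; E=∅; S=∅; K=[fun :: fun :: subR]⟩
t=6: ⟨C=((λw. w) 2); E={y↦0}; S={0↦-2}; K=[fun :: subR]⟩
t=7: ⟨C=(λw. w); E={y↦0}; S={0↦-2}; K=[arg :: fun :: subR]⟩
t=8: ⟨C=2; E={y↦0}; S={0↦-2}; K=[fun :: fun :: subR]⟩
t=9: ⟨C=w; E={w↦1, y↦0}; S={0↦-2, 1↦2}; K=[fun :: subR]⟩
t=10: ⟨C=-4; E={x↦2}; S={0↦-2, 1↦2, 2↦2}; K=[subR]⟩
t=11: ⟨C=(let p = ((let x = -3 in x) + (-4 * 0)) in (if0 p then p else p)); E=∅; S={0↦-2, 1↦2, 2↦2}; K=[subL(-4)]⟩
t=12: ⟨C=((let x = -3 in x) + (-4 * 0)); E=∅; S={0↦-2, 1↦2, 2↦2}; K=[let p :: subL(-4)]⟩
t=13: ⟨C=(let x = -3 in x); E=∅; S={0↦-2, 1↦2, 2↦2}; K=[addR :: let p :: subL(-4)]⟩
t=14: ⟨C=-3; E=∅; S={0↦-2, 1↦2, 2↦2}; K=[let x :: addR :: let p :: subL(-4)]⟩
t=15: ⟨C=x; E={x↦3}; S={0↦-2, 1↦2, 2↦2, 3↦-3}; K=[addR :: let p :: subL(-4)]⟩
t=16: ⟨C=(-4 * 0); E=∅; S={0↦-2, 1↦2, 2↦2, 3↦-3}; K=[addL(-3) :: let p :: subL(-4)]⟩
t=17: ⟨C=-4; E=∅; S={0↦-2, 1↦2, 2↦2, 3↦-3}; K=[mulR :: addL(-3) :: let p :: subL(-4)]⟩
t=18: ⟨C=0; E=∅; S={0↦-2, 1↦2, 2↦2, 3↦-3}; K=[mulL(-4) :: addL(-3) :: let p :: subL(-4)]⟩
t=19: ⟨C=(if0 p then p else p); E={p↦4}; S={0↦-2, 1↦2, 2↦2, 3↦-3, 4↦-3}; K=[subL(-4)]⟩
t=20: ⟨C=p; E={p↦4}; S={0↦-2, 1↦2, 2↦2, 3↦-3, 4↦-3}; K=[if0 :: subL(-4)]⟩
t=21: ⟨C=p; E={p↦4}; S={0↦-2, 1↦2, 2↦2, 3↦-3, 4↦-3}; K=[subL(-4)]⟩
→ final value -1

Answer: -1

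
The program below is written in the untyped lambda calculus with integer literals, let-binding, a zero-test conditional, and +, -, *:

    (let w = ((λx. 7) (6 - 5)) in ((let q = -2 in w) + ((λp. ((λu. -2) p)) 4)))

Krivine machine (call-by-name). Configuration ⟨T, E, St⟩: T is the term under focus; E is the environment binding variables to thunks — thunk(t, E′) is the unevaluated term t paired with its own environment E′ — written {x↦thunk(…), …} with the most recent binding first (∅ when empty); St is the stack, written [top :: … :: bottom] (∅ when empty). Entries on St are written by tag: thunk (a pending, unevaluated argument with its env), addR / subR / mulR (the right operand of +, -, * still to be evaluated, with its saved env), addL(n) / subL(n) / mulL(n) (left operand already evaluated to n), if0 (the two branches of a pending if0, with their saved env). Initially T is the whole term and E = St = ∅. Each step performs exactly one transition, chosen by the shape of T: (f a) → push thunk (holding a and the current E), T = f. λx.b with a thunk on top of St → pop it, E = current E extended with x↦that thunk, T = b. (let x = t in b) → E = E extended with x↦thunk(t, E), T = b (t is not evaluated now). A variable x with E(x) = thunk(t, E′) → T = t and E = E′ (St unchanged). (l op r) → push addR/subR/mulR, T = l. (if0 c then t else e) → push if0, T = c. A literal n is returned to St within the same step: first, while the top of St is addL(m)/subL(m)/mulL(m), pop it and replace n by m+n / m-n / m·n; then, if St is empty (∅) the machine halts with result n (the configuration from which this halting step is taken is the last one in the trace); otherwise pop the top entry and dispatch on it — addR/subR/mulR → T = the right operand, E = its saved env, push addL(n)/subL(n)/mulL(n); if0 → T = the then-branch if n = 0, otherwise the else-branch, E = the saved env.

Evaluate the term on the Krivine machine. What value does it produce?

Answer: 5

Machine steps:
[0] ⟨T=(let w = ((λx. 7) (6 - 5)) in ((let q = -2 in w) + ((λp. ((λu. -2) p)) 4))); E=∅; St=∅⟩
[1] ⟨T=((let q = -2 in w) + ((λp. ((λu. -2) p)) 4)); E={w↦thunk(((λx. 7) (6 - 5)), ∅)}; St=∅⟩
[2] ⟨T=(let q = -2 in w); E={w↦thunk(((λx. 7) (6 - 5)), ∅)}; St=[addR]⟩
[3] ⟨T=w; E={q↦thunk(-2, {w↦thunk(((λx. 7) (6 - 5)), ∅)}), w↦thunk(((λx. 7) (6 - 5)), ∅)}; St=[addR]⟩
[4] ⟨T=((λx. 7) (6 - 5)); E=∅; St=[addR]⟩
[5] ⟨T=(λx. 7); E=∅; St=[thunk :: addR]⟩
[6] ⟨T=7; E={x↦thunk((6 - 5), ∅)}; St=[addR]⟩
[7] ⟨T=((λp. ((λu. -2) p)) 4); E={w↦thunk(((λx. 7) (6 - 5)), ∅)}; St=[addL(7)]⟩
[8] ⟨T=(λp. ((λu. -2) p)); E={w↦thunk(((λx. 7) (6 - 5)), ∅)}; St=[thunk :: addL(7)]⟩
[9] ⟨T=((λu. -2) p); E={p↦thunk(4, {w↦thunk(((λx. 7) (6 - 5)), ∅)}), w↦thunk(((λx. 7) (6 - 5)), ∅)}; St=[addL(7)]⟩
[10] ⟨T=(λu. -2); E={p↦thunk(4, {w↦thunk(((λx. 7) (6 - 5)), ∅)}), w↦thunk(((λx. 7) (6 - 5)), ∅)}; St=[thunk :: addL(7)]⟩
[11] ⟨T=-2; E={u↦thunk(p, {p↦thunk(4, {w↦thunk(((λx. 7) (6 - 5)), ∅)}), w↦thunk(((λx. 7) (6 - 5)), ∅)}), p↦thunk(4, {w↦thunk(((λx. 7) (6 - 5)), ∅)}), w↦thunk(((λx. 7) (6 - 5)), ∅)}; St=[addL(7)]⟩
→ final value 5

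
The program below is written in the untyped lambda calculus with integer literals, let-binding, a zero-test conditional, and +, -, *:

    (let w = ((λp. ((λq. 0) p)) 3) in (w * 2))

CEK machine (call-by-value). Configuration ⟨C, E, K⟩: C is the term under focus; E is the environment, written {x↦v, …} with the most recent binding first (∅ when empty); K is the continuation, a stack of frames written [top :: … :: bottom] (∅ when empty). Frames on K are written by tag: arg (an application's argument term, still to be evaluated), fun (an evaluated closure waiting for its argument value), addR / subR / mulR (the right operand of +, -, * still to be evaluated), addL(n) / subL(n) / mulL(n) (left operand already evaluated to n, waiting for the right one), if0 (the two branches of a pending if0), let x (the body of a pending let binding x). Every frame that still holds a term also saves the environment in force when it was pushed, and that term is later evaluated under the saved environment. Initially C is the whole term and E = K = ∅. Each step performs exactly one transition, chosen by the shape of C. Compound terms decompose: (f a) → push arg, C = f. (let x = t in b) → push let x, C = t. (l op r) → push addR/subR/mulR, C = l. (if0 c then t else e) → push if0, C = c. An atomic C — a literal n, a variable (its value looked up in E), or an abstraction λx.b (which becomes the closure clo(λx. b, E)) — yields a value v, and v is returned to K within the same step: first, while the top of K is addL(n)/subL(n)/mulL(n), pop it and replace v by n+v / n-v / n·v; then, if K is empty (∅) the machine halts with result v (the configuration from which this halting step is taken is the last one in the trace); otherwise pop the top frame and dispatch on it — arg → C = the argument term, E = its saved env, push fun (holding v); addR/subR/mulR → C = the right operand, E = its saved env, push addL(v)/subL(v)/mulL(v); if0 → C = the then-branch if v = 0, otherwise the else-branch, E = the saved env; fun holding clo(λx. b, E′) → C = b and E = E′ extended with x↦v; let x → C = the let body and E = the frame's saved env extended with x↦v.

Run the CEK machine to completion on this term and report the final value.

t=0: <C=(let w = ((λp. ((λq. 0) p)) 3) in (w * 2)), E=∅, K=∅>
t=1: <C=((λp. ((λq. 0) p)) 3), E=∅, K=[let w]>
t=2: <C=(λp. ((λq. 0) p)), E=∅, K=[arg :: let w]>
t=3: <C=3, E=∅, K=[fun :: let w]>
t=4: <C=((λq. 0) p), E={p↦3}, K=[let w]>
t=5: <C=(λq. 0), E={p↦3}, K=[arg :: let w]>
t=6: <C=p, E={p↦3}, K=[fun :: let w]>
t=7: <C=0, E={q↦3, p↦3}, K=[let w]>
t=8: <C=(w * 2), E={w↦0}, K=∅>
t=9: <C=w, E={w↦0}, K=[mulR]>
t=10: <C=2, E={w↦0}, K=[mulL(0)]>
→ final value 0

Answer: 0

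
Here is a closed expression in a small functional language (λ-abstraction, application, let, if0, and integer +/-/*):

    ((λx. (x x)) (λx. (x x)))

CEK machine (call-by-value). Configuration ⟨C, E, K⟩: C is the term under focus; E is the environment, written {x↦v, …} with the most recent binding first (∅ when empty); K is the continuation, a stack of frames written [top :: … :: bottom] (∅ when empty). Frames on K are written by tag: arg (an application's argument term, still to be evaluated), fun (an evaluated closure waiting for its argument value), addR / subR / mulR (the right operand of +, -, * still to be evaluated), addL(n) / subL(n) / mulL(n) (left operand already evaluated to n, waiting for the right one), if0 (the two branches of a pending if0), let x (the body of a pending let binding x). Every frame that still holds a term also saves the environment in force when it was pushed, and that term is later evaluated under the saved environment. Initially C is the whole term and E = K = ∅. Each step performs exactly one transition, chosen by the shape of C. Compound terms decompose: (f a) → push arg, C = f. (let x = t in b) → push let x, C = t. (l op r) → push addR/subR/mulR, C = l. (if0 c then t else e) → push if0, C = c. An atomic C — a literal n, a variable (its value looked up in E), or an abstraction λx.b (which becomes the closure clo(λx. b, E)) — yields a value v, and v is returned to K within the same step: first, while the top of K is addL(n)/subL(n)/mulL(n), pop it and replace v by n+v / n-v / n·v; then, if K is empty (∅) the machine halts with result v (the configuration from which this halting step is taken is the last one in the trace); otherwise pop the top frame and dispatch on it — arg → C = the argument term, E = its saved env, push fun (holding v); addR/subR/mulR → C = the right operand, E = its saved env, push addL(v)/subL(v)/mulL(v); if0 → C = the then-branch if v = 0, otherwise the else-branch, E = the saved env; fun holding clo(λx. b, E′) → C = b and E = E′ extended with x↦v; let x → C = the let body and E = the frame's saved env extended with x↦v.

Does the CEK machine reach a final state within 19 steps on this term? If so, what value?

0. <C=((λx. (x x)) (λx. (x x))), E=∅, K=∅>
1. <C=(λx. (x x)), E=∅, K=[arg]>
2. <C=(λx. (x x)), E=∅, K=[fun]>
3. <C=(x x), E={x↦clo(λx. (x x), ∅)}, K=∅>
4. <C=x, E={x↦clo(λx. (x x), ∅)}, K=[arg]>
5. <C=x, E={x↦clo(λx. (x x), ∅)}, K=[fun]>
… configuration repeats with period 3 (steps 3–5 recur indefinitely) …

Answer: DIVERGES (no final state within 19 steps)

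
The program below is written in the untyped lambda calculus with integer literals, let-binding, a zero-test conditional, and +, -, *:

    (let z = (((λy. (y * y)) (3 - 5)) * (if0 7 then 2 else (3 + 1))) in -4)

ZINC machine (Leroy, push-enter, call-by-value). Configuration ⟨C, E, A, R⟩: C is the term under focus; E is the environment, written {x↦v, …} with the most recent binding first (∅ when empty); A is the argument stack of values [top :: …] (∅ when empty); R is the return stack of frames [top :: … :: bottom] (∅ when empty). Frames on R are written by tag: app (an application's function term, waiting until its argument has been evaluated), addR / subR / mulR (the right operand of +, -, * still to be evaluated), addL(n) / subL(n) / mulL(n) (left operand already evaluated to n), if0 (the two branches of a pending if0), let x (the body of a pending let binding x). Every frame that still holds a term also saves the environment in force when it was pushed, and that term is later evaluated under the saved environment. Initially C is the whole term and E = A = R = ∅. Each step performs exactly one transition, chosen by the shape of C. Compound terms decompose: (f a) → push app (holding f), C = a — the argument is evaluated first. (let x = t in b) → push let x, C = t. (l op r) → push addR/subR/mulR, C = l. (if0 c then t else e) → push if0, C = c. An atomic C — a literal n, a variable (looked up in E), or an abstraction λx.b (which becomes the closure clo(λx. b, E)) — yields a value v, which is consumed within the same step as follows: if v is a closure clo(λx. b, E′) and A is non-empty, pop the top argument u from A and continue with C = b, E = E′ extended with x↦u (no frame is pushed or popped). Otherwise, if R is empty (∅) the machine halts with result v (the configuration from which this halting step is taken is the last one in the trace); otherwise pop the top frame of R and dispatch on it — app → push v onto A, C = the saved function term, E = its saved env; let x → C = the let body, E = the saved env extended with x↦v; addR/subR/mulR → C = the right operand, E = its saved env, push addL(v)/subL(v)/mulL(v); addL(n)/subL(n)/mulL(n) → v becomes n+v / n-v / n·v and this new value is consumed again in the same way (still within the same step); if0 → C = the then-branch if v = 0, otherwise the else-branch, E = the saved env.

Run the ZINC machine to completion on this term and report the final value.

Answer: -4

Derivation:
t=0: <C=(let z = (((λy. (y * y)) (3 - 5)) * (if0 7 then 2 else (3 + 1))) in -4), E=∅, A=∅, R=∅>
t=1: <C=(((λy. (y * y)) (3 - 5)) * (if0 7 then 2 else (3 + 1))), E=∅, A=∅, R=[let z]>
t=2: <C=((λy. (y * y)) (3 - 5)), E=∅, A=∅, R=[mulR :: let z]>
t=3: <C=(3 - 5), E=∅, A=∅, R=[app :: mulR :: let z]>
t=4: <C=3, E=∅, A=∅, R=[subR :: app :: mulR :: let z]>
t=5: <C=5, E=∅, A=∅, R=[subL(3) :: app :: mulR :: let z]>
t=6: <C=(λy. (y * y)), E=∅, A=[-2], R=[mulR :: let z]>
t=7: <C=(y * y), E={y↦-2}, A=∅, R=[mulR :: let z]>
t=8: <C=y, E={y↦-2}, A=∅, R=[mulR :: mulR :: let z]>
t=9: <C=y, E={y↦-2}, A=∅, R=[mulL(-2) :: mulR :: let z]>
t=10: <C=(if0 7 then 2 else (3 + 1)), E=∅, A=∅, R=[mulL(4) :: let z]>
t=11: <C=7, E=∅, A=∅, R=[if0 :: mulL(4) :: let z]>
t=12: <C=(3 + 1), E=∅, A=∅, R=[mulL(4) :: let z]>
t=13: <C=3, E=∅, A=∅, R=[addR :: mulL(4) :: let z]>
t=14: <C=1, E=∅, A=∅, R=[addL(3) :: mulL(4) :: let z]>
t=15: <C=-4, E={z↦16}, A=∅, R=∅>
→ final value -4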